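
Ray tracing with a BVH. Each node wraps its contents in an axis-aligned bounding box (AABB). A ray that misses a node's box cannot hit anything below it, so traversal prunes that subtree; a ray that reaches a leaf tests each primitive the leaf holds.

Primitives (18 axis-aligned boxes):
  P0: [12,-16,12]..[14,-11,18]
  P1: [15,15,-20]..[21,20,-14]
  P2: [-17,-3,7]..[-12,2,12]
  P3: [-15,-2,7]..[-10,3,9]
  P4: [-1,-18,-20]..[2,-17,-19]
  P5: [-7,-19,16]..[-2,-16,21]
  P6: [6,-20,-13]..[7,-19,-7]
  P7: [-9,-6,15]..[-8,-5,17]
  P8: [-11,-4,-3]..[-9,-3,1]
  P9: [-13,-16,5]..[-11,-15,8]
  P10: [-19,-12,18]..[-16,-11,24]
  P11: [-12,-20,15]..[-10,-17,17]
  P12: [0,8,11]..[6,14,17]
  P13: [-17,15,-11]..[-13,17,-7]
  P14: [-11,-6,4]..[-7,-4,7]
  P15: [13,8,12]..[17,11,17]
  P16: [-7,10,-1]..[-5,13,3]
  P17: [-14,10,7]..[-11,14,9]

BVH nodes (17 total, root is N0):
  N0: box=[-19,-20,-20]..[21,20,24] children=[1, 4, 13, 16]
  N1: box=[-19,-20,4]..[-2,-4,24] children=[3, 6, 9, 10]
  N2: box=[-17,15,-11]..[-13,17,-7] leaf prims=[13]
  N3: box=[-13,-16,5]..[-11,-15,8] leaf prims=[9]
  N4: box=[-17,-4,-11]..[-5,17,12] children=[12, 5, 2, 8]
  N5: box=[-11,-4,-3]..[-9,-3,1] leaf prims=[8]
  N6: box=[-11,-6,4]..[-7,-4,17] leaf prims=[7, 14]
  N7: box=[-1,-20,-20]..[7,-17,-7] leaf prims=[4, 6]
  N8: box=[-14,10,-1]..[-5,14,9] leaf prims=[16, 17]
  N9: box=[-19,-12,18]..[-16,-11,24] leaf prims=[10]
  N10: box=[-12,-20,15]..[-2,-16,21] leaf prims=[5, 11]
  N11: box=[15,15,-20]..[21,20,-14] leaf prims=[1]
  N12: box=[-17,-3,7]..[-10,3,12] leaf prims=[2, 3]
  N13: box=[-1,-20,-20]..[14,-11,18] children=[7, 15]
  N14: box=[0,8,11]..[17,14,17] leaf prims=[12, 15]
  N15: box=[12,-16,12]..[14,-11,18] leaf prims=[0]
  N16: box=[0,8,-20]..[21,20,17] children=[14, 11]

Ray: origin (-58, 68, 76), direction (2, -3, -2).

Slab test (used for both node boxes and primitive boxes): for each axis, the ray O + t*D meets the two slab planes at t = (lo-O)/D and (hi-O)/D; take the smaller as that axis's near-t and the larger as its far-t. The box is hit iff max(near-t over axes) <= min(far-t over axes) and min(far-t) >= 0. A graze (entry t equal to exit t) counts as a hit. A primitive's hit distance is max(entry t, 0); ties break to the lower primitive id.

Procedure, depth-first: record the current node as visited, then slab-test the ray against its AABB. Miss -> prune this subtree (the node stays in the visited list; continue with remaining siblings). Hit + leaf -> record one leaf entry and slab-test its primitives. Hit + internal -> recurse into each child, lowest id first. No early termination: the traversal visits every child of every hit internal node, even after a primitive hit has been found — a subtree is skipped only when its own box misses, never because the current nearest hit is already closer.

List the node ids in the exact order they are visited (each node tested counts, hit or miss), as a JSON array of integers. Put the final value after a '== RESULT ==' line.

Traverse from the root:
N0 x:[39/2,79/2] y:[16,88/3] z:[26,48] -> hit [26,88/3], descend [1, 4, 13, 16]
  N1 x:[39/2,28] y:[24,88/3] z:[26,36] -> hit [26,28], descend [3, 6, 9, 10]
    N3 x:[45/2,47/2] y:[83/3,28] z:[34,71/2] -> miss, prune
    N6 x:[47/2,51/2] y:[24,74/3] z:[59/2,36] -> miss, prune
    N9 x:[39/2,21] y:[79/3,80/3] z:[26,29] -> miss, prune
    N10 x:[23,28] y:[28,88/3] z:[55/2,61/2] -> hit [28,28] leaf, test {P5@t=28, P11(miss)}
  N4 x:[41/2,53/2] y:[17,24] z:[32,87/2] -> miss, prune
  N13 x:[57/2,36] y:[79/3,88/3] z:[29,48] -> hit [29,88/3], descend [7, 15]
    N7 x:[57/2,65/2] y:[85/3,88/3] z:[83/2,48] -> miss, prune
    N15 x:[35,36] y:[79/3,28] z:[29,32] -> miss, prune
  N16 x:[29,79/2] y:[16,20] z:[59/2,48] -> miss, prune

order=[0, 1, 3, 6, 9, 10, 4, 13, 7, 15, 16]  |boxes|=11  |leaves|=1  hit=P5

== RESULT ==
[0, 1, 3, 6, 9, 10, 4, 13, 7, 15, 16]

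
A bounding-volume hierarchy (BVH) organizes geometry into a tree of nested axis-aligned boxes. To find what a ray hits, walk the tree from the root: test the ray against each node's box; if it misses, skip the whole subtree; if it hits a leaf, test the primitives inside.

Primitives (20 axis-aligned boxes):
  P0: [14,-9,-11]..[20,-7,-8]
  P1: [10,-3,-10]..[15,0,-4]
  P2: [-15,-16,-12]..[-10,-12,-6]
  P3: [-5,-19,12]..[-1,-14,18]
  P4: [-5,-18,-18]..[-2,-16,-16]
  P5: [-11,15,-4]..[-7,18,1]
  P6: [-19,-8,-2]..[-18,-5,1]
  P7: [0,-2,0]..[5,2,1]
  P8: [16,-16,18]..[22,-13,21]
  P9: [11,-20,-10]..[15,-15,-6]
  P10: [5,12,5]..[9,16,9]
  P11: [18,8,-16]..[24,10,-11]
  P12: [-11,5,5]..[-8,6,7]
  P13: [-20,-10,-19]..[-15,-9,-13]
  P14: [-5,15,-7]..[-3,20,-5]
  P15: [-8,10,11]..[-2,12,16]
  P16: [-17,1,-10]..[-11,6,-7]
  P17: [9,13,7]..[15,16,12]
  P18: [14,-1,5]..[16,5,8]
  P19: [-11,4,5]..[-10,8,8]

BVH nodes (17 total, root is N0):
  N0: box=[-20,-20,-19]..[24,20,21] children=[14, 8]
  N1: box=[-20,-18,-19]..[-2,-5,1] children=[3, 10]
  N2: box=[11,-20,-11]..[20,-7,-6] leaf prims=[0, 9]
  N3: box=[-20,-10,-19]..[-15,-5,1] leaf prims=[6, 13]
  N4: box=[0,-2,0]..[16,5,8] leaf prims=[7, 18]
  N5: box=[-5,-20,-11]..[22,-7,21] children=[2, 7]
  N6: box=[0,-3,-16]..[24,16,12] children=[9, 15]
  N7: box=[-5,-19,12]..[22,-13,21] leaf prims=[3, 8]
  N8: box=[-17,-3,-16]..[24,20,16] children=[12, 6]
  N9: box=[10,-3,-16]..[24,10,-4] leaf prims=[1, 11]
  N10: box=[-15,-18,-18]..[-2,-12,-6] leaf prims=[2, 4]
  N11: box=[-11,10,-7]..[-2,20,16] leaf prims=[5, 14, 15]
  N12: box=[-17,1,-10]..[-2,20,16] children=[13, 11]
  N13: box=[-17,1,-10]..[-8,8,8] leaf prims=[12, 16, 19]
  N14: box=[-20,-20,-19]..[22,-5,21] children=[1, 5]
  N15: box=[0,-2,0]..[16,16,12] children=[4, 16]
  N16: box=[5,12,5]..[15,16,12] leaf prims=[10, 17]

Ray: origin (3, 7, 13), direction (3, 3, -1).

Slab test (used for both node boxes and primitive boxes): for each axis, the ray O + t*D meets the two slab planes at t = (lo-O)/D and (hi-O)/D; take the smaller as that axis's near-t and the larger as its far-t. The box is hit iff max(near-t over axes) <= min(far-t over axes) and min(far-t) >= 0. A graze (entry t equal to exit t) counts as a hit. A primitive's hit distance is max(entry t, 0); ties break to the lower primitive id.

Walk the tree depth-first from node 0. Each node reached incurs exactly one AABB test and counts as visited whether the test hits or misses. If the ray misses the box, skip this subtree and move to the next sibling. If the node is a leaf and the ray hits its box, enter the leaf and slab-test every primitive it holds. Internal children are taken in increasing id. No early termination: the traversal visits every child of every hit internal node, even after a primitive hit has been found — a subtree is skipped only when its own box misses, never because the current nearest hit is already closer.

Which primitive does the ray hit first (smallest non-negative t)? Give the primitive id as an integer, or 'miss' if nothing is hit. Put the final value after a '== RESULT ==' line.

Trace the traversal:
N0 x:[-23/3,7] y:[-9,13/3] z:[-8,32] -> hit [-23/3,13/3], descend [8, 14]
  N8 x:[-20/3,7] y:[-10/3,13/3] z:[-3,29] -> hit [-3,13/3], descend [6, 12]
    N6 x:[-1,7] y:[-10/3,3] z:[1,29] -> hit [1,3], descend [9, 15]
      N9 x:[7/3,7] y:[-10/3,1] z:[17,29] -> miss, prune
      N15 x:[-1,13/3] y:[-3,3] z:[1,13] -> hit [1,3], descend [4, 16]
        N4 x:[-1,13/3] y:[-3,-2/3] z:[5,13] -> miss, prune
        N16 x:[2/3,4] y:[5/3,3] z:[1,8] -> hit [5/3,3] leaf, test {P10(miss), P17@t=2}
    N12 x:[-20/3,-5/3] y:[-2,13/3] z:[-3,23] -> miss, prune
  N14 x:[-23/3,19/3] y:[-9,-4] z:[-8,32] -> miss, prune

Visited [0, 8, 6, 9, 15, 4, 16, 12, 14]. Tests: 9 box, 1 leaf. Nearest: P17.

== RESULT ==
17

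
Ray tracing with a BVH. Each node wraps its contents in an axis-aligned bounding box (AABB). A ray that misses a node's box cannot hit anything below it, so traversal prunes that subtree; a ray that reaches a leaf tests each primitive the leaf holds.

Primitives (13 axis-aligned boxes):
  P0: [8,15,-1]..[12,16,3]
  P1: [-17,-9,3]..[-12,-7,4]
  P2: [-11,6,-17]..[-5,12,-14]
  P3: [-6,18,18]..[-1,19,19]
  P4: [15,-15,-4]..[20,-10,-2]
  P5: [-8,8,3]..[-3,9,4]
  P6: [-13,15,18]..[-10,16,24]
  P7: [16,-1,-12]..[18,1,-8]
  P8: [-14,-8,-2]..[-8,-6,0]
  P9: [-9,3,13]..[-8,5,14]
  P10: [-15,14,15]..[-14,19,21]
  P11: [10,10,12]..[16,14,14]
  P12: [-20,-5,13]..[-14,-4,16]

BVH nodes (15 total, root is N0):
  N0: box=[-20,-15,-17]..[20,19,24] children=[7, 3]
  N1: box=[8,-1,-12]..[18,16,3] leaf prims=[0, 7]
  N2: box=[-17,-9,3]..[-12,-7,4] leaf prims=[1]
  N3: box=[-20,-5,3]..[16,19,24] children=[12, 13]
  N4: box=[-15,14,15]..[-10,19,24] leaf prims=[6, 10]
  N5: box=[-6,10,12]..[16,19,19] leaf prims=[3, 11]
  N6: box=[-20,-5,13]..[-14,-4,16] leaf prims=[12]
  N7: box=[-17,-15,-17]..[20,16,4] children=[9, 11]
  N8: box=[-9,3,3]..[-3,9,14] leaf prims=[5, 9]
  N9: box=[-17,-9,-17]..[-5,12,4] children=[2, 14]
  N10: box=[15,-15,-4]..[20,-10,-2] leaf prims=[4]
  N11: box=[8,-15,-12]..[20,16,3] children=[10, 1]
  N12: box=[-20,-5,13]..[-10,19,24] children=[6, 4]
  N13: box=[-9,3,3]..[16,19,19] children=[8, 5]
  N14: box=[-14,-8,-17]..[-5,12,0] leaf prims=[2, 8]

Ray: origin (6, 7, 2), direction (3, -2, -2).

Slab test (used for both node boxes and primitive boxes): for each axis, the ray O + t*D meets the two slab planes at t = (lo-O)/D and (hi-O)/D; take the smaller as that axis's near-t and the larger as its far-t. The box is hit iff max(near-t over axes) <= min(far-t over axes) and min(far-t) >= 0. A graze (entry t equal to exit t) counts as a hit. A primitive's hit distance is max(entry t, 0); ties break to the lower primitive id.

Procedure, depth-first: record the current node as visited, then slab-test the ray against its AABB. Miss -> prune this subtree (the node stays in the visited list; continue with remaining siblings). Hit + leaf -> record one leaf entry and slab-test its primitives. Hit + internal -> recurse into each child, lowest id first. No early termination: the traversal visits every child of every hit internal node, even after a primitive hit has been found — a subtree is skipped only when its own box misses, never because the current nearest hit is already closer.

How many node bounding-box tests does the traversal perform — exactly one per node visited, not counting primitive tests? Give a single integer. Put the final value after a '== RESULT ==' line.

Trace the traversal:
N0 x:[-26/3,14/3] y:[-6,11] z:[-11,19/2] -> hit [-6,14/3], descend [3, 7]
  N3 x:[-26/3,10/3] y:[-6,6] z:[-11,-1/2] -> miss, prune
  N7 x:[-23/3,14/3] y:[-9/2,11] z:[-1,19/2] -> hit [-1,14/3], descend [9, 11]
    N9 x:[-23/3,-11/3] y:[-5/2,8] z:[-1,19/2] -> miss, prune
    N11 x:[2/3,14/3] y:[-9/2,11] z:[-1/2,7] -> hit [2/3,14/3], descend [1, 10]
      N1 x:[2/3,4] y:[-9/2,4] z:[-1/2,7] -> hit [2/3,4] leaf, test {P0(miss), P7(miss)}
      N10 x:[3,14/3] y:[17/2,11] z:[2,3] -> miss, prune

7 AABB tests over nodes [0, 3, 7, 9, 11, 1, 10]; 1 leaf entered; closest miss.

== RESULT ==
7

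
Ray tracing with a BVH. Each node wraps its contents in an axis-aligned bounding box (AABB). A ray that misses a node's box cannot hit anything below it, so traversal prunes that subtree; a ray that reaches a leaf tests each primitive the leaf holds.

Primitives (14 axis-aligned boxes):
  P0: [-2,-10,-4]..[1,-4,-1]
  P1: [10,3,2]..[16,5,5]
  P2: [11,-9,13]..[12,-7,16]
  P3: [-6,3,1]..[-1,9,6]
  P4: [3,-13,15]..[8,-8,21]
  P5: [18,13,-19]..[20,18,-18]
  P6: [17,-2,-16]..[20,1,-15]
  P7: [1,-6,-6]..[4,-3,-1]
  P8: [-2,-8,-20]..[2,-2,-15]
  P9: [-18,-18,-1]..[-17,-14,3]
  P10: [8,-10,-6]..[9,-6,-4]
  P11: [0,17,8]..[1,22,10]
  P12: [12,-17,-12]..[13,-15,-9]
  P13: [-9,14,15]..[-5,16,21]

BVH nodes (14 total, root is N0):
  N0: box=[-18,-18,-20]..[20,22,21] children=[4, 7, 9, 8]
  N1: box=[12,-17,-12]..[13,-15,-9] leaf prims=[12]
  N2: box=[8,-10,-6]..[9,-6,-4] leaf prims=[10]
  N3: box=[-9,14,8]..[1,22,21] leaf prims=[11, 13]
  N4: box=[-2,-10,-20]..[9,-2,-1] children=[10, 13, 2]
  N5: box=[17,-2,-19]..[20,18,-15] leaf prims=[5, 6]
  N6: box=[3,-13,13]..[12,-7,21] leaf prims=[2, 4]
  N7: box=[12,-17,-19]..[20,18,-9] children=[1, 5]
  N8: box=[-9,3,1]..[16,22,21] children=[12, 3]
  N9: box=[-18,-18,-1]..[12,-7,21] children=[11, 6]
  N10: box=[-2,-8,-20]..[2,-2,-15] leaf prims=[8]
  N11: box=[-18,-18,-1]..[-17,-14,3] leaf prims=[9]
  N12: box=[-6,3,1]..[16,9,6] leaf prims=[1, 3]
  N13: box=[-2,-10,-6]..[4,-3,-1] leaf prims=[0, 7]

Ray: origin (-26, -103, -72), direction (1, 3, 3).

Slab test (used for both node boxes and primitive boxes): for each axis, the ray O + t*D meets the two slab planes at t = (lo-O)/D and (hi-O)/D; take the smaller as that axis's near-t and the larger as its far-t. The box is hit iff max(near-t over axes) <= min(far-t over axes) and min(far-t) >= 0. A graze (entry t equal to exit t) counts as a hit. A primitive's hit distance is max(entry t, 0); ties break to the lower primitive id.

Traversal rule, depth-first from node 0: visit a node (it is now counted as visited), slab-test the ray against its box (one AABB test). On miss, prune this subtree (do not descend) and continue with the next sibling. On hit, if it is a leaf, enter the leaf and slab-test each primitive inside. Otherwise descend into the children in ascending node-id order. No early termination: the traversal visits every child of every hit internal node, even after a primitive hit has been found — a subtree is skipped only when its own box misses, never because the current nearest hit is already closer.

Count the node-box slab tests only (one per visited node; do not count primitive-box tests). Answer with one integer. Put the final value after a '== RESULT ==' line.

Trace the traversal:
N0 x:[8,46] y:[85/3,125/3] z:[52/3,31] -> hit [85/3,31], descend [4, 7, 8, 9]
  N4 x:[24,35] y:[31,101/3] z:[52/3,71/3] -> miss, prune
  N7 x:[38,46] y:[86/3,121/3] z:[53/3,21] -> miss, prune
  N8 x:[17,42] y:[106/3,125/3] z:[73/3,31] -> miss, prune
  N9 x:[8,38] y:[85/3,32] z:[71/3,31] -> hit [85/3,31], descend [6, 11]
    N6 x:[29,38] y:[30,32] z:[85/3,31] -> hit [30,31] leaf, test {P2(miss), P4@t=30}
    N11 x:[8,9] y:[85/3,89/3] z:[71/3,25] -> miss, prune

Visited [0, 4, 7, 8, 9, 6, 11]. Tests: 7 box, 1 leaf. Nearest: P4.

== RESULT ==
7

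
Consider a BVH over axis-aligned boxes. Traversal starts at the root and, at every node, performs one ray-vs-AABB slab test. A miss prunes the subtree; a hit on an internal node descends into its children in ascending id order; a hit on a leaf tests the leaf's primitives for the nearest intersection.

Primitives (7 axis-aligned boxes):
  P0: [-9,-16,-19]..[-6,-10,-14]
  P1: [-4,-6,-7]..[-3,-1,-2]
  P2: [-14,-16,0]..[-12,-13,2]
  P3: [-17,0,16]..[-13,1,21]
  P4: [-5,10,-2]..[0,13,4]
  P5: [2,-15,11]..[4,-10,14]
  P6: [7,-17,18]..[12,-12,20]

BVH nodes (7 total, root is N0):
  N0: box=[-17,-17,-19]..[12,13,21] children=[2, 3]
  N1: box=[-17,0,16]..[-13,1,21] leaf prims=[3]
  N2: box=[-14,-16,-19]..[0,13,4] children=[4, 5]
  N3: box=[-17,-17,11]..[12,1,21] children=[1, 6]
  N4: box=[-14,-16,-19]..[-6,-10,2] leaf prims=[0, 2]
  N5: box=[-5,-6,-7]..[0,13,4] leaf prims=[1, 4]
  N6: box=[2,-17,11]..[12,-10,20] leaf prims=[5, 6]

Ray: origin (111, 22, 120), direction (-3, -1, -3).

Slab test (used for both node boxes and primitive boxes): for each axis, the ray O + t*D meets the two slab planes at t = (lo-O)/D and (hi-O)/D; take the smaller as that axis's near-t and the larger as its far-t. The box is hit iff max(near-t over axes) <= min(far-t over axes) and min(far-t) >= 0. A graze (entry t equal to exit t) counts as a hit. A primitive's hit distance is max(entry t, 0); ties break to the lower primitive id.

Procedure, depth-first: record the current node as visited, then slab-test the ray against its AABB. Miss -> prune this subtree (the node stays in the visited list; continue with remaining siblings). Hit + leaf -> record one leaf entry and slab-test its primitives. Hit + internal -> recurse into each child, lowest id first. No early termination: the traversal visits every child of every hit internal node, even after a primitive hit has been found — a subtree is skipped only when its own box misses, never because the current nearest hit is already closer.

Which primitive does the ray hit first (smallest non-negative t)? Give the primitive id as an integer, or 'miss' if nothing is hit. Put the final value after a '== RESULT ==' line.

Trace the traversal:
N0 x:[33,128/3] y:[9,39] z:[33,139/3] -> hit [33,39], descend [2, 3]
  N2 x:[37,125/3] y:[9,38] z:[116/3,139/3] -> miss, prune
  N3 x:[33,128/3] y:[21,39] z:[33,109/3] -> hit [33,109/3], descend [1, 6]
    N1 x:[124/3,128/3] y:[21,22] z:[33,104/3] -> miss, prune
    N6 x:[33,109/3] y:[32,39] z:[100/3,109/3] -> hit [100/3,109/3] leaf, test {P5@t=107/3, P6@t=34}

Summary -> nodes [0, 2, 3, 1, 6]; box-tests=5; leaf-entries=1; first=P6

== RESULT ==
6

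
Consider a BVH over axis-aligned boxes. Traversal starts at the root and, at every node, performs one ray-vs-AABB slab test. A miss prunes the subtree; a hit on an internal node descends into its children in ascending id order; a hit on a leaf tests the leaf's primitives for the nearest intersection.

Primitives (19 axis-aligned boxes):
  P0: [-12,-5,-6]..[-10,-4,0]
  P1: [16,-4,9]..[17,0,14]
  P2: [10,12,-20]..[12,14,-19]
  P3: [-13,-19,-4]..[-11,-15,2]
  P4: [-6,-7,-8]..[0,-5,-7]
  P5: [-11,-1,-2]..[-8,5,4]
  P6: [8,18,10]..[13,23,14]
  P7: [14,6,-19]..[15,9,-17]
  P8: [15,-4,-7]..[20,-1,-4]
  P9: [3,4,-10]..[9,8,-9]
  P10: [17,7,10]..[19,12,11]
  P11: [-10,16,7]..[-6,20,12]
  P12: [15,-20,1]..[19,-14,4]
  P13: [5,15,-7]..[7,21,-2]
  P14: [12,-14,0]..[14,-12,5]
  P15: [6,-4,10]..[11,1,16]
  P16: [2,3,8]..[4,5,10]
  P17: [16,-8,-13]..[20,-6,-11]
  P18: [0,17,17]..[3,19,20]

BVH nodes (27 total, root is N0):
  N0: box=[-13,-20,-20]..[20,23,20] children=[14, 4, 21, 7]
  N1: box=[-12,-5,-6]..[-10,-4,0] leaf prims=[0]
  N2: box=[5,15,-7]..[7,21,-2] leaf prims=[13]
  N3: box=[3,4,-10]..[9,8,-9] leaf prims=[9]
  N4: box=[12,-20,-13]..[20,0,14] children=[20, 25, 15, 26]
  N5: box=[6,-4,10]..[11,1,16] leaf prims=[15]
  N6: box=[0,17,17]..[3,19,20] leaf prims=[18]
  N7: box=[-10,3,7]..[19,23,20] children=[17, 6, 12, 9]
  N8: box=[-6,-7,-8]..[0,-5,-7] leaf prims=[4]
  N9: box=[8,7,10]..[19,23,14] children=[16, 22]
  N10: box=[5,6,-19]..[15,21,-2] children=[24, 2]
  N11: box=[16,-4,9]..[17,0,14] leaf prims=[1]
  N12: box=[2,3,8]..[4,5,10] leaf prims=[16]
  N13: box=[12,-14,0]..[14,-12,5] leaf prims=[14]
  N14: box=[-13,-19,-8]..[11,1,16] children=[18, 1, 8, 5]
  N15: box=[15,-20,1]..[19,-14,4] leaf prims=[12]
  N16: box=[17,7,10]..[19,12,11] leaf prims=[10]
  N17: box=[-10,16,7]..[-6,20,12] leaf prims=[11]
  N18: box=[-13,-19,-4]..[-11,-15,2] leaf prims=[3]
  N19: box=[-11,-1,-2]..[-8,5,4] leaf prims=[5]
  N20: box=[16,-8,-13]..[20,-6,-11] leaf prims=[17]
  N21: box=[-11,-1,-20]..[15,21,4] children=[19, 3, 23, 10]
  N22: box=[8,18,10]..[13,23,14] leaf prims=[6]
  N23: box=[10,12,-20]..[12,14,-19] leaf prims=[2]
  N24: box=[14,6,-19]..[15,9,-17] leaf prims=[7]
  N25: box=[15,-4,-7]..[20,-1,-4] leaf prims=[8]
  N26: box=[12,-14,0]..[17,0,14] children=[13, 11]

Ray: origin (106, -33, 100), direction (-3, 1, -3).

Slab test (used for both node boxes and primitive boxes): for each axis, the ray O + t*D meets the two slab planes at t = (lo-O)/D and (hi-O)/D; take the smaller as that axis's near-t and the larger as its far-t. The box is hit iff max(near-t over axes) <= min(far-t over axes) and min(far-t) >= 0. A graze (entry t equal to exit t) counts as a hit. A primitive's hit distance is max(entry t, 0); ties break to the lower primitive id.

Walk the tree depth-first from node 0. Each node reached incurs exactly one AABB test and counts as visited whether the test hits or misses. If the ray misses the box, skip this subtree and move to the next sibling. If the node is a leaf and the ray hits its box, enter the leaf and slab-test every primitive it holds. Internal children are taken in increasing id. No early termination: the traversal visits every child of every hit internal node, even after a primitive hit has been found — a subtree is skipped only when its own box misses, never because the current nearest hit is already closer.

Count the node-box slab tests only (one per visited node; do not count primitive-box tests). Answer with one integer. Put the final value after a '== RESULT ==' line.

Walk:
N0 x:[86/3,119/3] y:[13,56] z:[80/3,40] -> hit [86/3,119/3], descend [4, 7, 14, 21]
  N4 x:[86/3,94/3] y:[13,33] z:[86/3,113/3] -> hit [86/3,94/3], descend [15, 20, 25, 26]
    N15 x:[29,91/3] y:[13,19] z:[32,33] -> miss, prune
    N20 x:[86/3,30] y:[25,27] z:[37,113/3] -> miss, prune
    N25 x:[86/3,91/3] y:[29,32] z:[104/3,107/3] -> miss, prune
    N26 x:[89/3,94/3] y:[19,33] z:[86/3,100/3] -> hit [89/3,94/3], descend [11, 13]
      N11 x:[89/3,30] y:[29,33] z:[86/3,91/3] -> hit [89/3,30] leaf, test {P1@t=89/3}
      N13 x:[92/3,94/3] y:[19,21] z:[95/3,100/3] -> miss, prune
  N7 x:[29,116/3] y:[36,56] z:[80/3,31] -> miss, prune
  N14 x:[95/3,119/3] y:[14,34] z:[28,36] -> hit [95/3,34], descend [1, 5, 8, 18]
    N1 x:[116/3,118/3] y:[28,29] z:[100/3,106/3] -> miss, prune
    N5 x:[95/3,100/3] y:[29,34] z:[28,30] -> miss, prune
    N8 x:[106/3,112/3] y:[26,28] z:[107/3,36] -> miss, prune
    N18 x:[39,119/3] y:[14,18] z:[98/3,104/3] -> miss, prune
  N21 x:[91/3,39] y:[32,54] z:[32,40] -> hit [32,39], descend [3, 10, 19, 23]
    N3 x:[97/3,103/3] y:[37,41] z:[109/3,110/3] -> miss, prune
    N10 x:[91/3,101/3] y:[39,54] z:[34,119/3] -> miss, prune
    N19 x:[38,39] y:[32,38] z:[32,34] -> miss, prune
    N23 x:[94/3,32] y:[45,47] z:[119/3,40] -> miss, prune

19 AABB tests over nodes [0, 4, 15, 20, 25, 26, 11, 13, 7, 14, 1, 5, 8, 18, 21, 3, 10, 19, 23]; 1 leaf entered; closest P1.

== RESULT ==
19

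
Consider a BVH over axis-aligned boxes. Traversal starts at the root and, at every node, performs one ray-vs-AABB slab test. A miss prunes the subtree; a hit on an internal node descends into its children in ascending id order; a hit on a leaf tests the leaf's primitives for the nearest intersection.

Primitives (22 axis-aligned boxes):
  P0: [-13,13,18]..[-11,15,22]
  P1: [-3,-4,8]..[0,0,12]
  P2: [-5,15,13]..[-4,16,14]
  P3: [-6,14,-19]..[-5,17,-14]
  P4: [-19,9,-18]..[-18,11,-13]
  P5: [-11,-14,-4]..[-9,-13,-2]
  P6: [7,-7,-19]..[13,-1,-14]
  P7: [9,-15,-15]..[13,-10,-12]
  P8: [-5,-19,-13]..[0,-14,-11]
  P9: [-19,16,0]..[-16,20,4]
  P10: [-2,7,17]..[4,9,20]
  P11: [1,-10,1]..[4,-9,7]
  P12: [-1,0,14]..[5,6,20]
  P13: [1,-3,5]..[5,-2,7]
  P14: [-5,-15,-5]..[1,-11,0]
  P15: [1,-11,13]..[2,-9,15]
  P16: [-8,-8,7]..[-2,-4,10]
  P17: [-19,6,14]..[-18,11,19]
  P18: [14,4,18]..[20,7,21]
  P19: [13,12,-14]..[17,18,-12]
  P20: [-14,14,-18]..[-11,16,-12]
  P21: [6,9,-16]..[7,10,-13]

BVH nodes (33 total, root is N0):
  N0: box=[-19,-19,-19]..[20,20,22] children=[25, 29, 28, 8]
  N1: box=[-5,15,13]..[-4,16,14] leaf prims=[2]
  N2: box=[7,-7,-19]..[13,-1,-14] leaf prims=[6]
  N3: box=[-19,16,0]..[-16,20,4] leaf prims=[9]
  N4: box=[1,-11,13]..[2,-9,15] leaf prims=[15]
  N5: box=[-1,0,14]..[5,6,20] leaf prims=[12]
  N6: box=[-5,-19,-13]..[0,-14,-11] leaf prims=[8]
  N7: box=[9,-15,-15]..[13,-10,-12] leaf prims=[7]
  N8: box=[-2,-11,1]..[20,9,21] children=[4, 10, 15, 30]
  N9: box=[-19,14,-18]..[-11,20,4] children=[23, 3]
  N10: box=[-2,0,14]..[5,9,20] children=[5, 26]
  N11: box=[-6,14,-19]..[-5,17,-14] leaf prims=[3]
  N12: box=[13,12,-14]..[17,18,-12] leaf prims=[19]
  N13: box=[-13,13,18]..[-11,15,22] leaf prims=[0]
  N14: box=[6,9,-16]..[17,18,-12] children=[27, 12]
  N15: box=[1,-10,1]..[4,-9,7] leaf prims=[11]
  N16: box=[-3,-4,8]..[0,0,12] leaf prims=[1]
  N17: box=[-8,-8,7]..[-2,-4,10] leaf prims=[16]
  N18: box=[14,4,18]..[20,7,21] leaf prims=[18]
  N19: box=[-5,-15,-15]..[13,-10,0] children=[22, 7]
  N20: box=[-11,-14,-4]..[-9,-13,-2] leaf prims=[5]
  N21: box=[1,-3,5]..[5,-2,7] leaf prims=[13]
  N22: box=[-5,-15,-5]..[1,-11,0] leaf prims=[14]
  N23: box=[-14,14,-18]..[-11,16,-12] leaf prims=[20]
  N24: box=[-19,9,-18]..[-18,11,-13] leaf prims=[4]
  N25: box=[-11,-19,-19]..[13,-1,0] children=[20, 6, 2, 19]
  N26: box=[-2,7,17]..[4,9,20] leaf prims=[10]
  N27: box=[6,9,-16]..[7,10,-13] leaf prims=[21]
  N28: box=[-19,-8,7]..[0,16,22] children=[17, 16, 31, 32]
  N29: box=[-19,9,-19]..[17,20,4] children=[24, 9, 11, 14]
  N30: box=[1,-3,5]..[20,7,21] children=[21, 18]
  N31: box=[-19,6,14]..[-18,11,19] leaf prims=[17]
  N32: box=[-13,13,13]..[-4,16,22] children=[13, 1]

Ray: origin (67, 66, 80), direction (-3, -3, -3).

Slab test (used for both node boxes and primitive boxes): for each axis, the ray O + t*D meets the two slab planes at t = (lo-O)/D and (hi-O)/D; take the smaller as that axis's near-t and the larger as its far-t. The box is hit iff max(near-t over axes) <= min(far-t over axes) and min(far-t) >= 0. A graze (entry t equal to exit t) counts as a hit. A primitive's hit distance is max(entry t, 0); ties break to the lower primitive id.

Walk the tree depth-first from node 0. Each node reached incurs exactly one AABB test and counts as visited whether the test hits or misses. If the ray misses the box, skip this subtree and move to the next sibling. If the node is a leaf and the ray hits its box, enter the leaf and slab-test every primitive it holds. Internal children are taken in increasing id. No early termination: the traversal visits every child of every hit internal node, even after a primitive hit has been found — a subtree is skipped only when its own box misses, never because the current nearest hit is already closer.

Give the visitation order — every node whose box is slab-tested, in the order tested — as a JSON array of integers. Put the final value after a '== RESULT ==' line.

Walk:
N0 x:[47/3,86/3] y:[46/3,85/3] z:[58/3,33] -> hit [58/3,85/3], descend [8, 25, 28, 29]
  N8 x:[47/3,23] y:[19,77/3] z:[59/3,79/3] -> hit [59/3,23], descend [4, 10, 15, 30]
    N4 x:[65/3,22] y:[25,77/3] z:[65/3,67/3] -> miss, prune
    N10 x:[62/3,23] y:[19,22] z:[20,22] -> hit [62/3,22], descend [5, 26]
      N5 x:[62/3,68/3] y:[20,22] z:[20,22] -> hit [62/3,22] leaf, test {P12@t=62/3}
      N26 x:[21,23] y:[19,59/3] z:[20,21] -> miss, prune
    N15 x:[21,22] y:[25,76/3] z:[73/3,79/3] -> miss, prune
    N30 x:[47/3,22] y:[59/3,23] z:[59/3,25] -> hit [59/3,22], descend [18, 21]
      N18 x:[47/3,53/3] y:[59/3,62/3] z:[59/3,62/3] -> miss, prune
      N21 x:[62/3,22] y:[68/3,23] z:[73/3,25] -> miss, prune
  N25 x:[18,26] y:[67/3,85/3] z:[80/3,33] -> miss, prune
  N28 x:[67/3,86/3] y:[50/3,74/3] z:[58/3,73/3] -> hit [67/3,73/3], descend [16, 17, 31, 32]
    N16 x:[67/3,70/3] y:[22,70/3] z:[68/3,24] -> hit [68/3,70/3] leaf, test {P1@t=68/3}
    N17 x:[23,25] y:[70/3,74/3] z:[70/3,73/3] -> hit [70/3,73/3] leaf, test {P16@t=70/3}
    N31 x:[85/3,86/3] y:[55/3,20] z:[61/3,22] -> miss, prune
    N32 x:[71/3,80/3] y:[50/3,53/3] z:[58/3,67/3] -> miss, prune
  N29 x:[50/3,86/3] y:[46/3,19] z:[76/3,33] -> miss, prune

17 AABB tests over nodes [0, 8, 4, 10, 5, 26, 15, 30, 18, 21, 25, 28, 16, 17, 31, 32, 29]; 3 leaves entered; closest P12.

== RESULT ==
[0, 8, 4, 10, 5, 26, 15, 30, 18, 21, 25, 28, 16, 17, 31, 32, 29]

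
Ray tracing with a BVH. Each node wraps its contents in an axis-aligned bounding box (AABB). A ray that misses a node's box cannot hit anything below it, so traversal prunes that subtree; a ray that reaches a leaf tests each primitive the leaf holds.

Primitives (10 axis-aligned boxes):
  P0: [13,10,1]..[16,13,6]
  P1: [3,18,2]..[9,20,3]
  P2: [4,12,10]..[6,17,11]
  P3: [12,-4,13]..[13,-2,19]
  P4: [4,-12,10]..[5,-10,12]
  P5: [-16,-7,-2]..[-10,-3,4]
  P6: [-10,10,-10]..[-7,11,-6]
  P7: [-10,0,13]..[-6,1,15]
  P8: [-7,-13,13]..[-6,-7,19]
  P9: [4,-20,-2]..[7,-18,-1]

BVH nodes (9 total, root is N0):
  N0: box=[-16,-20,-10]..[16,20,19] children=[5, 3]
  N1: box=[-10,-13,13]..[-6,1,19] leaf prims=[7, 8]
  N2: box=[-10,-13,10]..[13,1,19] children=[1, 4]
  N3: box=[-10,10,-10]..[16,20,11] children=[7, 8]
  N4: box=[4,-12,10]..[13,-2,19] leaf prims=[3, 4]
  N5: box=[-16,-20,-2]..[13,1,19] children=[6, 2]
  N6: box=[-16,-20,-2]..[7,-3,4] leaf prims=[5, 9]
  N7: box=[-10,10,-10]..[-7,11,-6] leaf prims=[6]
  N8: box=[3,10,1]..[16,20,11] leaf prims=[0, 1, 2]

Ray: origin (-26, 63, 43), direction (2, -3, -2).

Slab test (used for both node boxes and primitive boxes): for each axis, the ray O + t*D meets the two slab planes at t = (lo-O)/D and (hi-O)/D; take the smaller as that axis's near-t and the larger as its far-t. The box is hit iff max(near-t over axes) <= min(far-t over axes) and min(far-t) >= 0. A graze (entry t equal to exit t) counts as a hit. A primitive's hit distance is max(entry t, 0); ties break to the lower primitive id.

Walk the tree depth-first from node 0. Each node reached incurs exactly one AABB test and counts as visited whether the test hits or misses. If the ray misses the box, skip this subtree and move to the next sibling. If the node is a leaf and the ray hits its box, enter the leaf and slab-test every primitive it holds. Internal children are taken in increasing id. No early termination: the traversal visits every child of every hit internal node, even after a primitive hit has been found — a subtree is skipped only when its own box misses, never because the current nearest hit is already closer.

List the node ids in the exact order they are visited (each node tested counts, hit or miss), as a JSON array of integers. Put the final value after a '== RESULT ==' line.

Walk:
N0 x:[5,21] y:[43/3,83/3] z:[12,53/2] -> hit [43/3,21], descend [3, 5]
  N3 x:[8,21] y:[43/3,53/3] z:[16,53/2] -> hit [16,53/3], descend [7, 8]
    N7 x:[8,19/2] y:[52/3,53/3] z:[49/2,53/2] -> miss, prune
    N8 x:[29/2,21] y:[43/3,53/3] z:[16,21] -> hit [16,53/3] leaf, test {P0(miss), P1(miss), P2@t=16}
  N5 x:[5,39/2] y:[62/3,83/3] z:[12,45/2] -> miss, prune

Summary -> nodes [0, 3, 7, 8, 5]; box-tests=5; leaf-entries=1; first=P2

== RESULT ==
[0, 3, 7, 8, 5]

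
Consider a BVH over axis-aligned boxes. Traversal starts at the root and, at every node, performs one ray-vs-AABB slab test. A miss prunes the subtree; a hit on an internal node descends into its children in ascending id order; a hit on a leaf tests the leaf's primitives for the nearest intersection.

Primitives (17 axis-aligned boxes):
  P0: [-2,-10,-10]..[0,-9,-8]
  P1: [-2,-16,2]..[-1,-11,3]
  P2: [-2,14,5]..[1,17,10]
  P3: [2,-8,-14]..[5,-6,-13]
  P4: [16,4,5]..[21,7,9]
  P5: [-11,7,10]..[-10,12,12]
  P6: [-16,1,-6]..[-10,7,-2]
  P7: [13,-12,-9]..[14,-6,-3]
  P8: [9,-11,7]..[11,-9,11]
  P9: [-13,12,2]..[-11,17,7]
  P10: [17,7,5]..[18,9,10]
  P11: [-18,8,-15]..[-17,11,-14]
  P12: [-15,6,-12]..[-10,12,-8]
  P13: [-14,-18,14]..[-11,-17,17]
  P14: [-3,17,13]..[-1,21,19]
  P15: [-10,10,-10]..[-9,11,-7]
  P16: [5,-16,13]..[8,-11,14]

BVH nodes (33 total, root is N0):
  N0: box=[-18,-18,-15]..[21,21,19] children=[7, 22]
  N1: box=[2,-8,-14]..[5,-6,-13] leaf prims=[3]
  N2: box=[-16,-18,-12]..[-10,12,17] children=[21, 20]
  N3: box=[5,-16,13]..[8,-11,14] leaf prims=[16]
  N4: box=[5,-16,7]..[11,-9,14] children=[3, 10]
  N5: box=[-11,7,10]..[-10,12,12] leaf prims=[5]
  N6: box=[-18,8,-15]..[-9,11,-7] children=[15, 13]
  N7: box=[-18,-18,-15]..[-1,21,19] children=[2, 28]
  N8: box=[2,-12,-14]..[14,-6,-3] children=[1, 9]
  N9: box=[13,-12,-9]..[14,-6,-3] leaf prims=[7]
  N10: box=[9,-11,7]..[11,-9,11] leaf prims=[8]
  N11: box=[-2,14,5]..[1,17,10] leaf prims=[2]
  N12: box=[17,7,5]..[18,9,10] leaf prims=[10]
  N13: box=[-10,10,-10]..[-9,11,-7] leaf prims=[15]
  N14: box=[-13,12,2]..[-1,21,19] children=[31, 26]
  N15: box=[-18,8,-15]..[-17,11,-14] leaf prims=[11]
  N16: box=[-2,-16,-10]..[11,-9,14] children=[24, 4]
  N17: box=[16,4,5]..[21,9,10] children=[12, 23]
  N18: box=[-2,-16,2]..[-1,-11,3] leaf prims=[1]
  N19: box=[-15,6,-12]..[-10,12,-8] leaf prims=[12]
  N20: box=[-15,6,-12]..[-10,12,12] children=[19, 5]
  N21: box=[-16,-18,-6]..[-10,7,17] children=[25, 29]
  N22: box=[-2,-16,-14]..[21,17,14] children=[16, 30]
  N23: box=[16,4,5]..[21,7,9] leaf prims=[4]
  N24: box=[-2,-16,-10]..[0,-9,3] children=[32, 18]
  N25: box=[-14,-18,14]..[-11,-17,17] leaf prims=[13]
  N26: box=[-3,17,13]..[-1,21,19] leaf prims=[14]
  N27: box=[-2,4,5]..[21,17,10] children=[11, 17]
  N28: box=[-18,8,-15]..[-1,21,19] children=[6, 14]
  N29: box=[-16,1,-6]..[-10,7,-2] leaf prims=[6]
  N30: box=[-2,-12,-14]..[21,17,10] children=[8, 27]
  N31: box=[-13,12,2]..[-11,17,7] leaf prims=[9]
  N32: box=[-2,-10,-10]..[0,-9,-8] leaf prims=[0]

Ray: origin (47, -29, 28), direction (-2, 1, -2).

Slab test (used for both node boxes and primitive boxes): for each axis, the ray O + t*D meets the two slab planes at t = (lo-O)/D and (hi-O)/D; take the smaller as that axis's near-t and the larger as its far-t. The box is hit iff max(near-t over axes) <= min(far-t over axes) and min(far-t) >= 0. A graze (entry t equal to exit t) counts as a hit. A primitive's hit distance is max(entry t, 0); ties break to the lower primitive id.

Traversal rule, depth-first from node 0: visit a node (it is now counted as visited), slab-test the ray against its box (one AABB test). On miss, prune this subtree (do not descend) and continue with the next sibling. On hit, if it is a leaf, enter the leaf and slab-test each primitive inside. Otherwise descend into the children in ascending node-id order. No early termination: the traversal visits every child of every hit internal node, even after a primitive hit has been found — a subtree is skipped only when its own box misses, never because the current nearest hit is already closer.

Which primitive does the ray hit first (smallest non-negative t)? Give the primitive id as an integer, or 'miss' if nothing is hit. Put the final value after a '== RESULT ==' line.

Traverse from the root:
N0 x:[13,65/2] y:[11,50] z:[9/2,43/2] -> hit [13,43/2], descend [7, 22]
  N7 x:[24,65/2] y:[11,50] z:[9/2,43/2] -> miss, prune
  N22 x:[13,49/2] y:[13,46] z:[7,21] -> hit [13,21], descend [16, 30]
    N16 x:[18,49/2] y:[13,20] z:[7,19] -> hit [18,19], descend [4, 24]
      N4 x:[18,21] y:[13,20] z:[7,21/2] -> miss, prune
      N24 x:[47/2,49/2] y:[13,20] z:[25/2,19] -> miss, prune
    N30 x:[13,49/2] y:[17,46] z:[9,21] -> hit [17,21], descend [8, 27]
      N8 x:[33/2,45/2] y:[17,23] z:[31/2,21] -> hit [17,21], descend [1, 9]
        N1 x:[21,45/2] y:[21,23] z:[41/2,21] -> hit [21,21] leaf, test {P3@t=21}
        N9 x:[33/2,17] y:[17,23] z:[31/2,37/2] -> hit [17,17] leaf, test {P7@t=17}
      N27 x:[13,49/2] y:[33,46] z:[9,23/2] -> miss, prune

Summary -> nodes [0, 7, 22, 16, 4, 24, 30, 8, 1, 9, 27]; box-tests=11; leaf-entries=2; first=P7

== RESULT ==
7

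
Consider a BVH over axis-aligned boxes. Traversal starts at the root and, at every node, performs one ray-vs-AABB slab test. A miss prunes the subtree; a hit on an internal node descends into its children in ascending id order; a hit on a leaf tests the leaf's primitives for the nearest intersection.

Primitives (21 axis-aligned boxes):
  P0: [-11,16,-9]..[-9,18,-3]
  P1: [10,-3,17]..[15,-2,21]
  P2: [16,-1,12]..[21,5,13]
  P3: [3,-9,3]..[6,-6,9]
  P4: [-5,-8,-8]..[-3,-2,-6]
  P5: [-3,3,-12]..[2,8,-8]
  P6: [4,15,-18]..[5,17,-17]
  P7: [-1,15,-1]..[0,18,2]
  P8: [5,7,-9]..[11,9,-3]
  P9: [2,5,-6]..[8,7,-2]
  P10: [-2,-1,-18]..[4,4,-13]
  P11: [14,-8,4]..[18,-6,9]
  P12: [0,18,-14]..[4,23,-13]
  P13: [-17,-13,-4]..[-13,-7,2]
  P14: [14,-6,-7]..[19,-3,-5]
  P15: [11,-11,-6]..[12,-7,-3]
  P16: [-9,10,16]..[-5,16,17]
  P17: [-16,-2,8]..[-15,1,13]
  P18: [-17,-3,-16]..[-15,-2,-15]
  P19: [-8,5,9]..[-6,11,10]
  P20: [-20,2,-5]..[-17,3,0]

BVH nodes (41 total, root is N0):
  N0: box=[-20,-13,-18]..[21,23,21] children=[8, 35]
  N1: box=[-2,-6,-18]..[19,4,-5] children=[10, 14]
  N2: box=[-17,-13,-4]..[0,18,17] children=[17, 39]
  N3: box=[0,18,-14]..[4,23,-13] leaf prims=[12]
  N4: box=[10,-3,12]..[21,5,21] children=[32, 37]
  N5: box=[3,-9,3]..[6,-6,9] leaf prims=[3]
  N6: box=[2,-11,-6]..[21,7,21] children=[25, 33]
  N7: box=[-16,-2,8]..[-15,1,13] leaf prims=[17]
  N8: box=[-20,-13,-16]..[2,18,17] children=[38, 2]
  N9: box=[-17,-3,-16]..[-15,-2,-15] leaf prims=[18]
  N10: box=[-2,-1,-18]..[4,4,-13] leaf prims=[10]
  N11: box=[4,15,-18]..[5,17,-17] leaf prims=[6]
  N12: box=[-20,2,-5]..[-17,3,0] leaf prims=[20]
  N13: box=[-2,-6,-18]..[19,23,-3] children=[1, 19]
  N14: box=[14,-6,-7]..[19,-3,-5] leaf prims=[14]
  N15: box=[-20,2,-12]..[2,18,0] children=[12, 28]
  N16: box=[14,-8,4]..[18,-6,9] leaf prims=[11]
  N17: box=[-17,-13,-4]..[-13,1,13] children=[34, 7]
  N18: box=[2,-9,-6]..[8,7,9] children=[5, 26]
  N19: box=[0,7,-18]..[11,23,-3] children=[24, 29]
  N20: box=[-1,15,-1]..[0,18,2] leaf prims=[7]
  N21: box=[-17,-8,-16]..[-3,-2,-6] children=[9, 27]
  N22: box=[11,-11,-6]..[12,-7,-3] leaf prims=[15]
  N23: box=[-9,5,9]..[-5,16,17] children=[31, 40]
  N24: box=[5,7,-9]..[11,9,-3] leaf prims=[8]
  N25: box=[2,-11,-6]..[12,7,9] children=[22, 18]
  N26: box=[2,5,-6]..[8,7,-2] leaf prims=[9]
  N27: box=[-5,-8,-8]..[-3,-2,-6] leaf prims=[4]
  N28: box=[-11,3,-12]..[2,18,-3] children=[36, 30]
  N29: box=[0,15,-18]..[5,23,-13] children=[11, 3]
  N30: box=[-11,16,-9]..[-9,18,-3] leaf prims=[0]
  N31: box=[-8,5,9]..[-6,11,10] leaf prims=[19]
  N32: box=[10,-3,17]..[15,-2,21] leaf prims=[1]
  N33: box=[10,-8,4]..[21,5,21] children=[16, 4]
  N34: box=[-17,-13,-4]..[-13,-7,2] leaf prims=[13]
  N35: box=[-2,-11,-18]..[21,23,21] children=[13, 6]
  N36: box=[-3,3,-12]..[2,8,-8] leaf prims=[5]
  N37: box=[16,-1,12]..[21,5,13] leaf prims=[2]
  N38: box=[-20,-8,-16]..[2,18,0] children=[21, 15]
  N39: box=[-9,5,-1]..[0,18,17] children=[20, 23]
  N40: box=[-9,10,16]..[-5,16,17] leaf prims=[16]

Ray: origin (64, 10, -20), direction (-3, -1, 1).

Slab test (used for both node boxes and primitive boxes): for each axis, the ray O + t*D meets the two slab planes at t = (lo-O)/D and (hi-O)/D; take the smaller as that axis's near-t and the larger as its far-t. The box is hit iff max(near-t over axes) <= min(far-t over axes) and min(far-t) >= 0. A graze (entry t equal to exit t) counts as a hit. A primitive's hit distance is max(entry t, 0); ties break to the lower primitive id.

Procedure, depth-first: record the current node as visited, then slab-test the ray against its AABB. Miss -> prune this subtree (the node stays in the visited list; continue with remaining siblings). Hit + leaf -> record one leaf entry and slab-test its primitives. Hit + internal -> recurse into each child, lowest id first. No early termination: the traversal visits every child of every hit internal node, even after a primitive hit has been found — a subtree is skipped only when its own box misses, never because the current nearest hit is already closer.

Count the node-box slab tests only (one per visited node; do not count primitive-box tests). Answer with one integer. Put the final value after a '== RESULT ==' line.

Walk:
N0 x:[43/3,28] y:[-13,23] z:[2,41] -> hit [43/3,23], descend [8, 35]
  N8 x:[62/3,28] y:[-8,23] z:[4,37] -> hit [62/3,23], descend [2, 38]
    N2 x:[64/3,27] y:[-8,23] z:[16,37] -> hit [64/3,23], descend [17, 39]
      N17 x:[77/3,27] y:[9,23] z:[16,33] -> miss, prune
      N39 x:[64/3,73/3] y:[-8,5] z:[19,37] -> miss, prune
    N38 x:[62/3,28] y:[-8,18] z:[4,20] -> miss, prune
  N35 x:[43/3,22] y:[-13,21] z:[2,41] -> hit [43/3,21], descend [6, 13]
    N6 x:[43/3,62/3] y:[3,21] z:[14,41] -> hit [43/3,62/3], descend [25, 33]
      N25 x:[52/3,62/3] y:[3,21] z:[14,29] -> hit [52/3,62/3], descend [18, 22]
        N18 x:[56/3,62/3] y:[3,19] z:[14,29] -> hit [56/3,19], descend [5, 26]
          N5 x:[58/3,61/3] y:[16,19] z:[23,29] -> miss, prune
          N26 x:[56/3,62/3] y:[3,5] z:[14,18] -> miss, prune
        N22 x:[52/3,53/3] y:[17,21] z:[14,17] -> miss, prune
      N33 x:[43/3,18] y:[5,18] z:[24,41] -> miss, prune
    N13 x:[15,22] y:[-13,16] z:[2,17] -> hit [15,16], descend [1, 19]
      N1 x:[15,22] y:[6,16] z:[2,15] -> hit [15,15], descend [10, 14]
        N10 x:[20,22] y:[6,11] z:[2,7] -> miss, prune
        N14 x:[15,50/3] y:[13,16] z:[13,15] -> hit [15,15] leaf, test {P14@t=15}
      N19 x:[53/3,64/3] y:[-13,3] z:[2,17] -> miss, prune

19 AABB tests over nodes [0, 8, 2, 17, 39, 38, 35, 6, 25, 18, 5, 26, 22, 33, 13, 1, 10, 14, 19]; 1 leaf entered; closest P14.

== RESULT ==
19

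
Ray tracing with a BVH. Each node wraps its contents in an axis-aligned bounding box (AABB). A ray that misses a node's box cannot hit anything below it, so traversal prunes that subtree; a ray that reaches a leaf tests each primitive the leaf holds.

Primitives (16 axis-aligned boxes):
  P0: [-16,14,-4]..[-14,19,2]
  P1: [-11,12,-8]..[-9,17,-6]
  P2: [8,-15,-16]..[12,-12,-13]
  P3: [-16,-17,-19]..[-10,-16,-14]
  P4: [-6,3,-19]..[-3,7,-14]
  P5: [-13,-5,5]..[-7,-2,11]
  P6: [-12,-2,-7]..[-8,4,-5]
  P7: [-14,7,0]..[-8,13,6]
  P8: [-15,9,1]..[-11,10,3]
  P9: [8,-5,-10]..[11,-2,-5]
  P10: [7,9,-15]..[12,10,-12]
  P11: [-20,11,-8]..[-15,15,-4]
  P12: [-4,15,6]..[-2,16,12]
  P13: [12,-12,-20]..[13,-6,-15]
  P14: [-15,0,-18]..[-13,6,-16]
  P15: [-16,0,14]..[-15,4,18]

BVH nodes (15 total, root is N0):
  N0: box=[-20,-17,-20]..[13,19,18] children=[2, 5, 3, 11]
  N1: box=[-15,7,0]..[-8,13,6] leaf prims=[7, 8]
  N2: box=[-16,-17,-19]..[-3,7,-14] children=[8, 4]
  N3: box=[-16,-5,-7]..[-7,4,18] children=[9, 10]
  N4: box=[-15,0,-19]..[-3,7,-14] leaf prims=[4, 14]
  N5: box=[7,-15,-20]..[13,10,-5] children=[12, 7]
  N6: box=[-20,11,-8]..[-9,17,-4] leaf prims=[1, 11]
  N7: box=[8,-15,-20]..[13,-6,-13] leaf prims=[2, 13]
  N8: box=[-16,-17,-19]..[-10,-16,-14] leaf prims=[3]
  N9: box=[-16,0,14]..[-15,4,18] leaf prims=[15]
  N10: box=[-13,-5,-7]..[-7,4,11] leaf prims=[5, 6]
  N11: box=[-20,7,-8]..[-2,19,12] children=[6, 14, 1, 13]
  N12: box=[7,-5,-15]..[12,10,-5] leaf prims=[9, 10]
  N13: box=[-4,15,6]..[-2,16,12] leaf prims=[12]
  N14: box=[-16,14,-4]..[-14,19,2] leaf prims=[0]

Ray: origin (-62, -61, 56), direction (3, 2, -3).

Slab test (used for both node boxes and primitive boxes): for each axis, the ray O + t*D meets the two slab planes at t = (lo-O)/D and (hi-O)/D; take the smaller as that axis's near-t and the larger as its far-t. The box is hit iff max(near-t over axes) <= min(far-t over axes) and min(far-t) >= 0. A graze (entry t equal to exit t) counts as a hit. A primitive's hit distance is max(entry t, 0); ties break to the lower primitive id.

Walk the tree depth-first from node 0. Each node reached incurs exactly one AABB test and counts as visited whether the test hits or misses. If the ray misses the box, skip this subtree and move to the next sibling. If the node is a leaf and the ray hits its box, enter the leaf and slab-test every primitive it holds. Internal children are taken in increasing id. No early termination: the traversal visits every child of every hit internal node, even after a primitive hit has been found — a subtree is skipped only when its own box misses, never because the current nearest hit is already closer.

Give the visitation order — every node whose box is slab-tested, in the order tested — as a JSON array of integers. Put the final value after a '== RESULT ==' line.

Walk:
N0 x:[14,25] y:[22,40] z:[38/3,76/3] -> hit [22,25], descend [2, 3, 5, 11]
  N2 x:[46/3,59/3] y:[22,34] z:[70/3,25] -> miss, prune
  N3 x:[46/3,55/3] y:[28,65/2] z:[38/3,21] -> miss, prune
  N5 x:[23,25] y:[23,71/2] z:[61/3,76/3] -> hit [23,25], descend [7, 12]
    N7 x:[70/3,25] y:[23,55/2] z:[23,76/3] -> hit [70/3,25] leaf, test {P2@t=70/3, P13@t=74/3}
    N12 x:[23,74/3] y:[28,71/2] z:[61/3,71/3] -> miss, prune
  N11 x:[14,20] y:[34,40] z:[44/3,64/3] -> miss, prune

7 AABB tests over nodes [0, 2, 3, 5, 7, 12, 11]; 1 leaf entered; closest P2.

== RESULT ==
[0, 2, 3, 5, 7, 12, 11]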